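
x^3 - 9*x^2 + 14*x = x*(x - 7)*(x - 2)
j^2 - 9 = (j - 3)*(j + 3)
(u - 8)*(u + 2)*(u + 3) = u^3 - 3*u^2 - 34*u - 48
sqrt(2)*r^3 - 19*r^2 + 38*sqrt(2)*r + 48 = (r - 6*sqrt(2))*(r - 4*sqrt(2))*(sqrt(2)*r + 1)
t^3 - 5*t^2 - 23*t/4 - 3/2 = (t - 6)*(t + 1/2)^2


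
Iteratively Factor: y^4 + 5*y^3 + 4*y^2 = (y + 1)*(y^3 + 4*y^2) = y*(y + 1)*(y^2 + 4*y) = y^2*(y + 1)*(y + 4)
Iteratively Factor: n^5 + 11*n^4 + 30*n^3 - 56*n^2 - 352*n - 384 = (n + 4)*(n^4 + 7*n^3 + 2*n^2 - 64*n - 96) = (n + 4)^2*(n^3 + 3*n^2 - 10*n - 24) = (n + 2)*(n + 4)^2*(n^2 + n - 12) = (n + 2)*(n + 4)^3*(n - 3)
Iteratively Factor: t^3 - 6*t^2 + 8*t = (t)*(t^2 - 6*t + 8) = t*(t - 4)*(t - 2)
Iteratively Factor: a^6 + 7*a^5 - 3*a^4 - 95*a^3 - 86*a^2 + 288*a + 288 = (a + 4)*(a^5 + 3*a^4 - 15*a^3 - 35*a^2 + 54*a + 72) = (a - 3)*(a + 4)*(a^4 + 6*a^3 + 3*a^2 - 26*a - 24) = (a - 3)*(a + 3)*(a + 4)*(a^3 + 3*a^2 - 6*a - 8) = (a - 3)*(a + 3)*(a + 4)^2*(a^2 - a - 2) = (a - 3)*(a + 1)*(a + 3)*(a + 4)^2*(a - 2)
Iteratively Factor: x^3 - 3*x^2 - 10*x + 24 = (x - 2)*(x^2 - x - 12) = (x - 4)*(x - 2)*(x + 3)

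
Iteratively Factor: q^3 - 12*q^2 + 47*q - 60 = (q - 3)*(q^2 - 9*q + 20) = (q - 5)*(q - 3)*(q - 4)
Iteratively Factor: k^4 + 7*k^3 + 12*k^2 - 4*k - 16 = (k + 2)*(k^3 + 5*k^2 + 2*k - 8) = (k + 2)*(k + 4)*(k^2 + k - 2) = (k - 1)*(k + 2)*(k + 4)*(k + 2)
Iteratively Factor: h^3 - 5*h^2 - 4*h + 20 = (h - 2)*(h^2 - 3*h - 10) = (h - 5)*(h - 2)*(h + 2)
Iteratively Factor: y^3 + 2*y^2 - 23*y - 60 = (y - 5)*(y^2 + 7*y + 12) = (y - 5)*(y + 3)*(y + 4)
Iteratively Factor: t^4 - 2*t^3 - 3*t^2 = (t)*(t^3 - 2*t^2 - 3*t) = t*(t + 1)*(t^2 - 3*t) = t*(t - 3)*(t + 1)*(t)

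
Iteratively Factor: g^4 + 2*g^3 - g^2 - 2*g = (g + 2)*(g^3 - g) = g*(g + 2)*(g^2 - 1) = g*(g + 1)*(g + 2)*(g - 1)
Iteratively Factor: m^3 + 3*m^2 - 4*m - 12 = (m + 3)*(m^2 - 4) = (m - 2)*(m + 3)*(m + 2)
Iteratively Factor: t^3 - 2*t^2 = (t)*(t^2 - 2*t) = t*(t - 2)*(t)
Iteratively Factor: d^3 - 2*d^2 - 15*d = (d + 3)*(d^2 - 5*d) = (d - 5)*(d + 3)*(d)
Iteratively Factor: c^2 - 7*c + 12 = (c - 3)*(c - 4)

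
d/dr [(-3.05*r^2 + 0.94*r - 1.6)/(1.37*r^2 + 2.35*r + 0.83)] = (-8.4553*r^2 - 0.678999999999999*r + 4.5402)/(1.8769*r^4 + 6.439*r^3 + 7.7967*r^2 + 3.901*r + 0.6889)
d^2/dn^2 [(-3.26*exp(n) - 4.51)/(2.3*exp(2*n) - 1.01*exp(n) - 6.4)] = (-17.2454*exp(4*n) - 103.00458*exp(3*n) - 256.49301*exp(2*n) - 249.076811*exp(n) - 104.37696)*exp(n)/(12.167*exp(6*n) - 16.0287*exp(5*n) - 94.52931*exp(4*n) + 88.172899*exp(3*n) + 263.03808*exp(2*n) - 124.1088*exp(n) - 262.144)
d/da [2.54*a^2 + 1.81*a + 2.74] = 5.08*a + 1.81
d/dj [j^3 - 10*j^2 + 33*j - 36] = 3*j^2 - 20*j + 33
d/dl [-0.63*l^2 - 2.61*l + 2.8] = -1.26*l - 2.61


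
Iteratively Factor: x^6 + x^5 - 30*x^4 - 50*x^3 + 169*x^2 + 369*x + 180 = (x + 3)*(x^5 - 2*x^4 - 24*x^3 + 22*x^2 + 103*x + 60) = (x + 1)*(x + 3)*(x^4 - 3*x^3 - 21*x^2 + 43*x + 60) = (x - 3)*(x + 1)*(x + 3)*(x^3 - 21*x - 20) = (x - 3)*(x + 1)^2*(x + 3)*(x^2 - x - 20) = (x - 3)*(x + 1)^2*(x + 3)*(x + 4)*(x - 5)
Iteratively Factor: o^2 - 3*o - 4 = (o + 1)*(o - 4)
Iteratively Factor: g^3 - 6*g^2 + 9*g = (g)*(g^2 - 6*g + 9) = g*(g - 3)*(g - 3)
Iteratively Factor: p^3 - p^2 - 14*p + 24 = (p - 2)*(p^2 + p - 12) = (p - 3)*(p - 2)*(p + 4)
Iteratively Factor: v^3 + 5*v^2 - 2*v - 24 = (v - 2)*(v^2 + 7*v + 12) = (v - 2)*(v + 4)*(v + 3)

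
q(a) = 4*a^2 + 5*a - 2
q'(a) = 8*a + 5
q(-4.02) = 42.54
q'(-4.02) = -27.16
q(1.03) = 7.39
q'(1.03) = 13.24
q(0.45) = 1.06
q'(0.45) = 8.60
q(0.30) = -0.14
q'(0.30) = 7.40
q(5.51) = 146.99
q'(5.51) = 49.08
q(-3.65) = 33.04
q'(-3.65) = -24.20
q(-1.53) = -0.29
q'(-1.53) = -7.24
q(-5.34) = 85.36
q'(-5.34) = -37.72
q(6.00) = 172.00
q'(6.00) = 53.00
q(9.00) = 367.00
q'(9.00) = 77.00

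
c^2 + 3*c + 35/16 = (c + 5/4)*(c + 7/4)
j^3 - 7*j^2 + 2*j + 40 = (j - 5)*(j - 4)*(j + 2)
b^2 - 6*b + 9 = (b - 3)^2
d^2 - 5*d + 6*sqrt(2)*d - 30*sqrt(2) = (d - 5)*(d + 6*sqrt(2))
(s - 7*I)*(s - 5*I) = s^2 - 12*I*s - 35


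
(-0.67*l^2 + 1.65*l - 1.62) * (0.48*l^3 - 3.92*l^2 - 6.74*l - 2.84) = -0.3216*l^5 + 3.4184*l^4 - 2.7298*l^3 - 2.8678*l^2 + 6.2328*l + 4.6008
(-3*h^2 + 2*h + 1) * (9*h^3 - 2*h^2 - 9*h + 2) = -27*h^5 + 24*h^4 + 32*h^3 - 26*h^2 - 5*h + 2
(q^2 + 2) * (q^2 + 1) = q^4 + 3*q^2 + 2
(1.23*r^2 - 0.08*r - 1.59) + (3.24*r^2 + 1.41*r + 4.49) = 4.47*r^2 + 1.33*r + 2.9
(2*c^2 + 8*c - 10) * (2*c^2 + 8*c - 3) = 4*c^4 + 32*c^3 + 38*c^2 - 104*c + 30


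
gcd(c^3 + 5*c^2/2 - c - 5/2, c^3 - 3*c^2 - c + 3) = c^2 - 1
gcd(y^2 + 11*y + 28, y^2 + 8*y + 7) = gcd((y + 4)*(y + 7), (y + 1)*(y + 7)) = y + 7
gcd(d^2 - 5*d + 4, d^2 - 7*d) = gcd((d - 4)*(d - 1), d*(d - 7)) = 1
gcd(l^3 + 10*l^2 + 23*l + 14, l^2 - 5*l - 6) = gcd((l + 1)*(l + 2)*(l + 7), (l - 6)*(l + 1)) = l + 1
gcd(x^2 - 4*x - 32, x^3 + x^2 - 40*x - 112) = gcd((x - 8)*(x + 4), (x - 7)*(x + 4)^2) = x + 4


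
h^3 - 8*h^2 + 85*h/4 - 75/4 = (h - 3)*(h - 5/2)^2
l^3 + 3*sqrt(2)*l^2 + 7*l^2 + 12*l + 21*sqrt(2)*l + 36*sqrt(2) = (l + 3)*(l + 4)*(l + 3*sqrt(2))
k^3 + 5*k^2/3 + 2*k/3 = k*(k + 2/3)*(k + 1)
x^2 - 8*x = x*(x - 8)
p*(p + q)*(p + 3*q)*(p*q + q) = p^4*q + 4*p^3*q^2 + p^3*q + 3*p^2*q^3 + 4*p^2*q^2 + 3*p*q^3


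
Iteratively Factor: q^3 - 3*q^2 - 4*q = (q)*(q^2 - 3*q - 4) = q*(q + 1)*(q - 4)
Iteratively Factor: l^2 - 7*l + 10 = (l - 5)*(l - 2)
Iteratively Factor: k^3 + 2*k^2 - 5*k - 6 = (k + 3)*(k^2 - k - 2) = (k + 1)*(k + 3)*(k - 2)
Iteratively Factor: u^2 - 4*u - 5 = (u + 1)*(u - 5)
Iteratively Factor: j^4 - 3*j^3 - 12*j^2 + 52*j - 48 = (j - 3)*(j^3 - 12*j + 16) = (j - 3)*(j + 4)*(j^2 - 4*j + 4) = (j - 3)*(j - 2)*(j + 4)*(j - 2)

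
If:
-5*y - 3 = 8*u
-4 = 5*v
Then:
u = -5*y/8 - 3/8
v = -4/5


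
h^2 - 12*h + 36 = (h - 6)^2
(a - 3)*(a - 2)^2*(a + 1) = a^4 - 6*a^3 + 9*a^2 + 4*a - 12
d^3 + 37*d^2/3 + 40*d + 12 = (d + 1/3)*(d + 6)^2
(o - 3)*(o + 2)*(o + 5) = o^3 + 4*o^2 - 11*o - 30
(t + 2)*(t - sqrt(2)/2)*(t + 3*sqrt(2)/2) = t^3 + sqrt(2)*t^2 + 2*t^2 - 3*t/2 + 2*sqrt(2)*t - 3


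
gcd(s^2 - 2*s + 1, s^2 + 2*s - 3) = s - 1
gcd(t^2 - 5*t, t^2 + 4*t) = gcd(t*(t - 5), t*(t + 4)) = t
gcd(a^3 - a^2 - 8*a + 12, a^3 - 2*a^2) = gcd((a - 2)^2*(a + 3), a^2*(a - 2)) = a - 2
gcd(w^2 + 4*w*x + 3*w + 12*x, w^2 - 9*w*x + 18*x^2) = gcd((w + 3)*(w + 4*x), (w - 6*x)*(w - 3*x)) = 1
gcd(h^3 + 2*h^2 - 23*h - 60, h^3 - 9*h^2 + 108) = h + 3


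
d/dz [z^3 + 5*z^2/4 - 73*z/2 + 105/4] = 3*z^2 + 5*z/2 - 73/2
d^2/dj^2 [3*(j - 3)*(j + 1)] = 6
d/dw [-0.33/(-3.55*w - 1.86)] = -1.1715/(3.55*w + 1.86)^2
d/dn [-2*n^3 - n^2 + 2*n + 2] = -6*n^2 - 2*n + 2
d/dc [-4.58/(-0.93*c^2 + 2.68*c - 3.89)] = (12.2744 - 8.5188*c)/(0.93*c^2 - 2.68*c + 3.89)^2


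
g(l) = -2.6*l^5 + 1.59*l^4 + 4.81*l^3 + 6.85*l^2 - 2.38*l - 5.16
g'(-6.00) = -17786.86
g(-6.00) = 21495.00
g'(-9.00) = -88886.29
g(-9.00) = 161024.01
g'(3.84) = -2203.50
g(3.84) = -1466.06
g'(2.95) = -657.65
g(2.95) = -289.54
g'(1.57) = 0.33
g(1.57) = 11.46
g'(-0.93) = -17.48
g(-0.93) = 2.11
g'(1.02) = 19.28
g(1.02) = 3.49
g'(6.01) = -14978.79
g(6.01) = -17040.11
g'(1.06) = 19.52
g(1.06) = 4.27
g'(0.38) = 4.99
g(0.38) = -4.80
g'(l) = -13.0*l^4 + 6.36*l^3 + 14.43*l^2 + 13.7*l - 2.38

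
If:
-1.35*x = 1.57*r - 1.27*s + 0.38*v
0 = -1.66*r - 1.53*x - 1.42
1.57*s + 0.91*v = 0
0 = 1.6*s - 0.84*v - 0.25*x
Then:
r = 4.00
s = -0.43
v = 0.75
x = -5.27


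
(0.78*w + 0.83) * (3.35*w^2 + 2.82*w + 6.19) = 2.613*w^3 + 4.9801*w^2 + 7.1688*w + 5.1377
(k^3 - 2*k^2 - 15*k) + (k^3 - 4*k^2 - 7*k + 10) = 2*k^3 - 6*k^2 - 22*k + 10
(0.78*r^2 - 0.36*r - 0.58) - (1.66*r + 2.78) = 0.78*r^2 - 2.02*r - 3.36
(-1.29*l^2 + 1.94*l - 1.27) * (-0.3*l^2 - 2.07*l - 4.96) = 0.387*l^4 + 2.0883*l^3 + 2.7636*l^2 - 6.9935*l + 6.2992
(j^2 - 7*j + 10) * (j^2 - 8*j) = j^4 - 15*j^3 + 66*j^2 - 80*j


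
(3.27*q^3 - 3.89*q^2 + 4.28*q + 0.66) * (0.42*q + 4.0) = 1.3734*q^4 + 11.4462*q^3 - 13.7624*q^2 + 17.3972*q + 2.64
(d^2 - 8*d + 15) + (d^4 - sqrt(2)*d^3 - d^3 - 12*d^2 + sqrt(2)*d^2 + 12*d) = d^4 - sqrt(2)*d^3 - d^3 - 11*d^2 + sqrt(2)*d^2 + 4*d + 15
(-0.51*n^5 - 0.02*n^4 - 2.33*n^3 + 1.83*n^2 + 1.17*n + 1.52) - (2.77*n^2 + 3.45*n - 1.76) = -0.51*n^5 - 0.02*n^4 - 2.33*n^3 - 0.94*n^2 - 2.28*n + 3.28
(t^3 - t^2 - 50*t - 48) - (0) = t^3 - t^2 - 50*t - 48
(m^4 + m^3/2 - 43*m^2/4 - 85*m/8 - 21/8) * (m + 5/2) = m^5 + 3*m^4 - 19*m^3/2 - 75*m^2/2 - 467*m/16 - 105/16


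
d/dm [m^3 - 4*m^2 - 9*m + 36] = 3*m^2 - 8*m - 9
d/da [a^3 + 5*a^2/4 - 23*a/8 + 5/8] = 3*a^2 + 5*a/2 - 23/8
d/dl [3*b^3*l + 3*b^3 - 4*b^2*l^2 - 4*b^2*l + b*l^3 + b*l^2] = b*(3*b^2 - 8*b*l - 4*b + 3*l^2 + 2*l)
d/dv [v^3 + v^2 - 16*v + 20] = 3*v^2 + 2*v - 16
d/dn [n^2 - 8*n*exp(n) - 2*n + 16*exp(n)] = -8*n*exp(n) + 2*n + 8*exp(n) - 2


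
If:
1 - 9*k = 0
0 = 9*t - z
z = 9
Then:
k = 1/9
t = 1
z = 9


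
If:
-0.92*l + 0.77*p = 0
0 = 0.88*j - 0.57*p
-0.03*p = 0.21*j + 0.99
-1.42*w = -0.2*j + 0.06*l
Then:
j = -3.86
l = -4.99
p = -5.96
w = -0.33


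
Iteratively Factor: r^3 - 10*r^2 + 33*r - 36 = (r - 3)*(r^2 - 7*r + 12) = (r - 3)^2*(r - 4)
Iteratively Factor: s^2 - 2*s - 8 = (s - 4)*(s + 2)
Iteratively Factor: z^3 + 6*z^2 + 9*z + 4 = (z + 1)*(z^2 + 5*z + 4) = (z + 1)*(z + 4)*(z + 1)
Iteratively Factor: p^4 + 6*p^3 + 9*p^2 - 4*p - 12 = (p + 2)*(p^3 + 4*p^2 + p - 6) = (p - 1)*(p + 2)*(p^2 + 5*p + 6) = (p - 1)*(p + 2)*(p + 3)*(p + 2)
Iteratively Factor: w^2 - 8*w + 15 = (w - 5)*(w - 3)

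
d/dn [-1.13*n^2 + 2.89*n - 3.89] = 2.89 - 2.26*n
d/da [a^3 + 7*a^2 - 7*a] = 3*a^2 + 14*a - 7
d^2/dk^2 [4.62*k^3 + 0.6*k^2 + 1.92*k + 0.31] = 27.72*k + 1.2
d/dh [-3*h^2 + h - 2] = 1 - 6*h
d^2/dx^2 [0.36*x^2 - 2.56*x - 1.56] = 0.720000000000000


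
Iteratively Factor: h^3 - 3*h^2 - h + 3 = (h - 3)*(h^2 - 1) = (h - 3)*(h + 1)*(h - 1)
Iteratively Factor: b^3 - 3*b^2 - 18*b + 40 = (b - 2)*(b^2 - b - 20) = (b - 5)*(b - 2)*(b + 4)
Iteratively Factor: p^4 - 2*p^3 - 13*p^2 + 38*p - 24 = (p - 1)*(p^3 - p^2 - 14*p + 24) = (p - 1)*(p + 4)*(p^2 - 5*p + 6) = (p - 2)*(p - 1)*(p + 4)*(p - 3)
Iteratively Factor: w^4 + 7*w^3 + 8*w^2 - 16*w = (w + 4)*(w^3 + 3*w^2 - 4*w) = (w + 4)^2*(w^2 - w) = w*(w + 4)^2*(w - 1)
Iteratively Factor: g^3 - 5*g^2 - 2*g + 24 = (g - 4)*(g^2 - g - 6) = (g - 4)*(g + 2)*(g - 3)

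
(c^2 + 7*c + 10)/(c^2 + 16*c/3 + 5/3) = 3*(c + 2)/(3*c + 1)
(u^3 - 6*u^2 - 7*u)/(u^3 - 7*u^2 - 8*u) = (u - 7)/(u - 8)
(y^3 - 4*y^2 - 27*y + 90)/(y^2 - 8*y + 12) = (y^2 + 2*y - 15)/(y - 2)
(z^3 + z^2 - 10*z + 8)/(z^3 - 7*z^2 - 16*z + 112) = (z^2 - 3*z + 2)/(z^2 - 11*z + 28)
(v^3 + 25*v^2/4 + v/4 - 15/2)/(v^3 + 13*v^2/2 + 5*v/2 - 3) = (4*v^2 + v - 5)/(2*(2*v^2 + v - 1))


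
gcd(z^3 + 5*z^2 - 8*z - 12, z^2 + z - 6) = z - 2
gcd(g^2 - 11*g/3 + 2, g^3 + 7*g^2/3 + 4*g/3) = 1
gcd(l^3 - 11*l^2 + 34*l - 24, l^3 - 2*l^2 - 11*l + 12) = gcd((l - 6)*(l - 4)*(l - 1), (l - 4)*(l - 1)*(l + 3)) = l^2 - 5*l + 4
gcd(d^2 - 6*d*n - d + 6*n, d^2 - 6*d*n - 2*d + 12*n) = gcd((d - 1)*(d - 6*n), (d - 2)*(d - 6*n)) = d - 6*n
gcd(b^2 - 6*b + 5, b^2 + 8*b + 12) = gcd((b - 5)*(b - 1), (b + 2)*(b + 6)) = 1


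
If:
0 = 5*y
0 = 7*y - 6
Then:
No Solution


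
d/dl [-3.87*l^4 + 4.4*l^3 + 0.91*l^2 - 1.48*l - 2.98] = -15.48*l^3 + 13.2*l^2 + 1.82*l - 1.48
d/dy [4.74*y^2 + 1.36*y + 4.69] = 9.48*y + 1.36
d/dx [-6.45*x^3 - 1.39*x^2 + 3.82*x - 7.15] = -19.35*x^2 - 2.78*x + 3.82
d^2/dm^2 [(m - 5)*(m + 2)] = 2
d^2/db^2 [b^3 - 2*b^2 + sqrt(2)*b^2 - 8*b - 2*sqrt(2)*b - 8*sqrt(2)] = 6*b - 4 + 2*sqrt(2)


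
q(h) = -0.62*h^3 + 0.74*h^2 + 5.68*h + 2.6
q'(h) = -1.86*h^2 + 1.48*h + 5.68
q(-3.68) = 22.62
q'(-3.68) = -24.96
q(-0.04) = 2.37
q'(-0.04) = 5.62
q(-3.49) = 18.15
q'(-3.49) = -22.14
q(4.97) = -27.01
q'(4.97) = -32.91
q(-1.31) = -2.18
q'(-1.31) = 0.55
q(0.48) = 5.43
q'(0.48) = 5.96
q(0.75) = 7.01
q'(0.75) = 5.74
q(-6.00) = 129.08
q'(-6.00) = -70.16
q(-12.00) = 1112.36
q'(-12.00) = -279.92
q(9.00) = -338.32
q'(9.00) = -131.66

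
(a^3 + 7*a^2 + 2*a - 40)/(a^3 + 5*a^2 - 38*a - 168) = (a^2 + 3*a - 10)/(a^2 + a - 42)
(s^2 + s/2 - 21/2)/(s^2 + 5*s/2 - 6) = (2*s^2 + s - 21)/(2*s^2 + 5*s - 12)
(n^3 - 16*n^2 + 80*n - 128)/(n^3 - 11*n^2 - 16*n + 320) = (n^2 - 8*n + 16)/(n^2 - 3*n - 40)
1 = 1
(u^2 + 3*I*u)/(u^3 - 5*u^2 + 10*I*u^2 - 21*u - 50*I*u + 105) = u/(u^2 + u*(-5 + 7*I) - 35*I)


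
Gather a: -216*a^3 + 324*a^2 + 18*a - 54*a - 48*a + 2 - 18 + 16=-216*a^3 + 324*a^2 - 84*a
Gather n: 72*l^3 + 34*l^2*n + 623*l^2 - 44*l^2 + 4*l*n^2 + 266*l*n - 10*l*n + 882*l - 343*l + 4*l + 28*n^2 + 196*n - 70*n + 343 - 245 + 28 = 72*l^3 + 579*l^2 + 543*l + n^2*(4*l + 28) + n*(34*l^2 + 256*l + 126) + 126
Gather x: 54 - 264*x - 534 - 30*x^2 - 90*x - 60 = -30*x^2 - 354*x - 540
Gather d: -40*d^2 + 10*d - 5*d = -40*d^2 + 5*d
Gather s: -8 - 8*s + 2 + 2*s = -6*s - 6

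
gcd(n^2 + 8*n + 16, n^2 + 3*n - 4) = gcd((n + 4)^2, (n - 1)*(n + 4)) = n + 4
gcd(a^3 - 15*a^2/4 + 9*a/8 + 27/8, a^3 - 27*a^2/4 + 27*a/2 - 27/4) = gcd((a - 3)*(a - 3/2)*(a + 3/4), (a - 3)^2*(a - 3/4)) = a - 3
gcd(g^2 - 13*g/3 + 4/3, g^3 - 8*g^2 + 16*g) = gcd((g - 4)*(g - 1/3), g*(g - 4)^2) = g - 4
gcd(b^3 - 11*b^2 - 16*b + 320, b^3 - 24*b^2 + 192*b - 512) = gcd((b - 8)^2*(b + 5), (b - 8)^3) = b^2 - 16*b + 64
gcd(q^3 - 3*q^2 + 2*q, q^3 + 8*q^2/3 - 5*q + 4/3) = q - 1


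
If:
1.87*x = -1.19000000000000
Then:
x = -0.64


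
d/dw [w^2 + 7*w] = 2*w + 7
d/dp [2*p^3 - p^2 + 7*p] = 6*p^2 - 2*p + 7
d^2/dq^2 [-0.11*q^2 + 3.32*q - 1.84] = -0.220000000000000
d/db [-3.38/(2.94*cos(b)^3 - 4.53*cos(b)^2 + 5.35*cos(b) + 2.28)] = (-29.8116*cos(b)^2 + 30.6228*cos(b) - 18.083)*sin(b)/(2.94*cos(b)^3 - 4.53*cos(b)^2 + 5.35*cos(b) + 2.28)^2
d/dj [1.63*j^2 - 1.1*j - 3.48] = 3.26*j - 1.1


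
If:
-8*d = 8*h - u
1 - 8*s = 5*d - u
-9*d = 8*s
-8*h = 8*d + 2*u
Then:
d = -1/4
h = 1/4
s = 9/32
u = 0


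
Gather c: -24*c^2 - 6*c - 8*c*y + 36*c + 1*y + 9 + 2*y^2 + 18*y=-24*c^2 + c*(30 - 8*y) + 2*y^2 + 19*y + 9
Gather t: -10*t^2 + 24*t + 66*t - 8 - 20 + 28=-10*t^2 + 90*t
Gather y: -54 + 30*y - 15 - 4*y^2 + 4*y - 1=-4*y^2 + 34*y - 70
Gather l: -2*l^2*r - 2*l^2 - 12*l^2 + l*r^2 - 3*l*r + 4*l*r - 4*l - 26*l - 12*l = l^2*(-2*r - 14) + l*(r^2 + r - 42)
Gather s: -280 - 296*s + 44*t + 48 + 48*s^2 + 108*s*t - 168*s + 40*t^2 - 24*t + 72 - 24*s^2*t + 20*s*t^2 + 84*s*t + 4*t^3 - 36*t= s^2*(48 - 24*t) + s*(20*t^2 + 192*t - 464) + 4*t^3 + 40*t^2 - 16*t - 160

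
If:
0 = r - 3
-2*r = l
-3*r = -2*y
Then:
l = -6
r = 3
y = 9/2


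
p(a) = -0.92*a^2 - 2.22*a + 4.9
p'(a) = -1.84*a - 2.22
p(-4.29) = -2.51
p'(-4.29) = 5.67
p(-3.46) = 1.57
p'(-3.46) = 4.15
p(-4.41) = -3.20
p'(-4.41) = 5.89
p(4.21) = -20.75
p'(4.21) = -9.97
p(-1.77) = 5.95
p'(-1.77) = 1.04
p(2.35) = -5.40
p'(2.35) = -6.54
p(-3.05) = 3.11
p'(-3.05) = 3.39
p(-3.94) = -0.63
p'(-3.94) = 5.03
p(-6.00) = -14.90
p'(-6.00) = 8.82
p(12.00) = -154.22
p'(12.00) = -24.30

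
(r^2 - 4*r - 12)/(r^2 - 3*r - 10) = (r - 6)/(r - 5)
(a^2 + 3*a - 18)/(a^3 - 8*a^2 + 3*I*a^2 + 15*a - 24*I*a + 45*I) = (a + 6)/(a^2 + a*(-5 + 3*I) - 15*I)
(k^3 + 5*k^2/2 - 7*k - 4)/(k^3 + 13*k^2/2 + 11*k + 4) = (k - 2)/(k + 2)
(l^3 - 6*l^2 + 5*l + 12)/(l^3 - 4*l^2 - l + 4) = (l - 3)/(l - 1)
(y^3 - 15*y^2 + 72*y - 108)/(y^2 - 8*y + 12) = (y^2 - 9*y + 18)/(y - 2)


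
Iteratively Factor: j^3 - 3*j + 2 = (j + 2)*(j^2 - 2*j + 1) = (j - 1)*(j + 2)*(j - 1)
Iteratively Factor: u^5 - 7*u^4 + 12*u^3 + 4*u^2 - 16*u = (u + 1)*(u^4 - 8*u^3 + 20*u^2 - 16*u) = u*(u + 1)*(u^3 - 8*u^2 + 20*u - 16) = u*(u - 4)*(u + 1)*(u^2 - 4*u + 4) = u*(u - 4)*(u - 2)*(u + 1)*(u - 2)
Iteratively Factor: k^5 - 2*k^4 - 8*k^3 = (k - 4)*(k^4 + 2*k^3) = k*(k - 4)*(k^3 + 2*k^2) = k^2*(k - 4)*(k^2 + 2*k) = k^3*(k - 4)*(k + 2)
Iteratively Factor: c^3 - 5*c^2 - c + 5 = (c - 1)*(c^2 - 4*c - 5) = (c - 5)*(c - 1)*(c + 1)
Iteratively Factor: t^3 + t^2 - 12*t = (t - 3)*(t^2 + 4*t) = (t - 3)*(t + 4)*(t)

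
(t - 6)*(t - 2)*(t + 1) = t^3 - 7*t^2 + 4*t + 12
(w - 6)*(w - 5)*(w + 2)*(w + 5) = w^4 - 4*w^3 - 37*w^2 + 100*w + 300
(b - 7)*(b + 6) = b^2 - b - 42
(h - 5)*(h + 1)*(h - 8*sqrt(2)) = h^3 - 8*sqrt(2)*h^2 - 4*h^2 - 5*h + 32*sqrt(2)*h + 40*sqrt(2)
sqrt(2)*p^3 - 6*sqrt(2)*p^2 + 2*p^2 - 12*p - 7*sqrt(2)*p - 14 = (p - 7)*(p + sqrt(2))*(sqrt(2)*p + sqrt(2))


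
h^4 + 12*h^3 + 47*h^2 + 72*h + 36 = (h + 1)*(h + 2)*(h + 3)*(h + 6)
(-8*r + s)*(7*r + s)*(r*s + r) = -56*r^3*s - 56*r^3 - r^2*s^2 - r^2*s + r*s^3 + r*s^2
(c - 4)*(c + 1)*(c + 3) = c^3 - 13*c - 12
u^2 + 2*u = u*(u + 2)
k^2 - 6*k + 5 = (k - 5)*(k - 1)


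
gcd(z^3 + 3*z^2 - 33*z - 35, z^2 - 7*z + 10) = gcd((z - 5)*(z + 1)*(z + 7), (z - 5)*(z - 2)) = z - 5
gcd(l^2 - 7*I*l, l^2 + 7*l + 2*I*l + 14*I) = 1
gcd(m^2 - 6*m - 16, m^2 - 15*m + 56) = m - 8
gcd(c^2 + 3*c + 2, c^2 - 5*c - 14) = c + 2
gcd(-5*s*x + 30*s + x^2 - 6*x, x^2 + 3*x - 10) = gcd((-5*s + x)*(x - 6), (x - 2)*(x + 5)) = 1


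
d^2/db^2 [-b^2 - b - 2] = -2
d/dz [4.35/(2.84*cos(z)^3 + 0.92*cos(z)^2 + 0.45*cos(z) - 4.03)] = (37.062*cos(z)^2 + 8.004*cos(z) + 1.9575)*sin(z)/(2.84*cos(z)^3 + 0.92*cos(z)^2 + 0.45*cos(z) - 4.03)^2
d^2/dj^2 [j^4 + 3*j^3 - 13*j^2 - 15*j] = 12*j^2 + 18*j - 26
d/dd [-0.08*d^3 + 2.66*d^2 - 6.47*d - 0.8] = -0.24*d^2 + 5.32*d - 6.47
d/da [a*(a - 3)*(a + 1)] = 3*a^2 - 4*a - 3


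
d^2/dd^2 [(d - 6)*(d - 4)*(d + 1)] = 6*d - 18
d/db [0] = 0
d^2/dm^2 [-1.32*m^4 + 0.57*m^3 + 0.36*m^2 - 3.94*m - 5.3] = -15.84*m^2 + 3.42*m + 0.72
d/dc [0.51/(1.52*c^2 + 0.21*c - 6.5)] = (-1.5504*c - 0.1071)/(1.52*c^2 + 0.21*c - 6.5)^2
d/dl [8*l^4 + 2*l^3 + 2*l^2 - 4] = 2*l*(16*l^2 + 3*l + 2)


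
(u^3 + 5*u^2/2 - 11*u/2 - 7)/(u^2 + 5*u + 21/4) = 2*(u^2 - u - 2)/(2*u + 3)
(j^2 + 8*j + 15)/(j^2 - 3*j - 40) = (j + 3)/(j - 8)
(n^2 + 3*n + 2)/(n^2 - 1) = (n + 2)/(n - 1)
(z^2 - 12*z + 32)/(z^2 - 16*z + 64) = (z - 4)/(z - 8)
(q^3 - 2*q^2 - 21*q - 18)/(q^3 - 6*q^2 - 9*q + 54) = (q + 1)/(q - 3)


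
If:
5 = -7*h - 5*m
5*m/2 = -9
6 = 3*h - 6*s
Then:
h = 13/7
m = -18/5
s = -1/14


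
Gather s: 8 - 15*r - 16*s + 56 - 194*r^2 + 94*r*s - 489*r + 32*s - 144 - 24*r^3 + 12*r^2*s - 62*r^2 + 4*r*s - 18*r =-24*r^3 - 256*r^2 - 522*r + s*(12*r^2 + 98*r + 16) - 80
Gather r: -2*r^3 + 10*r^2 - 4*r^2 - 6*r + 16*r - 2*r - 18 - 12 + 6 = -2*r^3 + 6*r^2 + 8*r - 24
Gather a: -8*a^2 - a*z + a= -8*a^2 + a*(1 - z)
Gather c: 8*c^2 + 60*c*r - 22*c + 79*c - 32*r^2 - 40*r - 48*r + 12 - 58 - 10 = 8*c^2 + c*(60*r + 57) - 32*r^2 - 88*r - 56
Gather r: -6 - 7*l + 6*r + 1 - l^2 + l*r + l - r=-l^2 - 6*l + r*(l + 5) - 5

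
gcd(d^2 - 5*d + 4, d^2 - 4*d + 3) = d - 1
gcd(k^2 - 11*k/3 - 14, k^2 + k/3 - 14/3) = k + 7/3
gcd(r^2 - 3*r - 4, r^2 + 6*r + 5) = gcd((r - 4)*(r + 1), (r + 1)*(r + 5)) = r + 1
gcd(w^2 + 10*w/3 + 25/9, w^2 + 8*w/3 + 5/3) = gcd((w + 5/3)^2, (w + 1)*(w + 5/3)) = w + 5/3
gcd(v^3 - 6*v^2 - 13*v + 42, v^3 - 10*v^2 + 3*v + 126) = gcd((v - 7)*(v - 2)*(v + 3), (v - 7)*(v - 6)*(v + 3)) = v^2 - 4*v - 21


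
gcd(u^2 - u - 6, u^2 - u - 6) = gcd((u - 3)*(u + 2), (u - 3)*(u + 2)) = u^2 - u - 6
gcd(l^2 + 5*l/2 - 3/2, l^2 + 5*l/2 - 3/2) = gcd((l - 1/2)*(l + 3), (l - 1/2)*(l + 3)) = l^2 + 5*l/2 - 3/2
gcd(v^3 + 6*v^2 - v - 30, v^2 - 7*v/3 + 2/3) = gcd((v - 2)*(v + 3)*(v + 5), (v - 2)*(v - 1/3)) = v - 2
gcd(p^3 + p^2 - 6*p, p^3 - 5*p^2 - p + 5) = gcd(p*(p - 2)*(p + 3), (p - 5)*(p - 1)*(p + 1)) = 1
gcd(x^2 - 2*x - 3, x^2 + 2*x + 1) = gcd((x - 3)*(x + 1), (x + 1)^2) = x + 1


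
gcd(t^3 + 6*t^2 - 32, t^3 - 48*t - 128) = t^2 + 8*t + 16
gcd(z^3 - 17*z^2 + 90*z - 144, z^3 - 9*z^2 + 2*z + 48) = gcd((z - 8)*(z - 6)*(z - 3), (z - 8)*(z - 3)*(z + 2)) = z^2 - 11*z + 24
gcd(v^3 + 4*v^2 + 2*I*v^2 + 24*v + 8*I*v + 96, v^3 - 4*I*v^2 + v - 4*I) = v - 4*I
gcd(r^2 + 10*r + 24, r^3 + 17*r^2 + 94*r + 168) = r^2 + 10*r + 24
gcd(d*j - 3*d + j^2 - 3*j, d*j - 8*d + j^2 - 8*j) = d + j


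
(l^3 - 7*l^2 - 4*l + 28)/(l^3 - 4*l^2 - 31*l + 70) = (l + 2)/(l + 5)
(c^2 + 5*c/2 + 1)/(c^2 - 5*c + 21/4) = 2*(2*c^2 + 5*c + 2)/(4*c^2 - 20*c + 21)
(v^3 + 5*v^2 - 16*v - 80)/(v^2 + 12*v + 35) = (v^2 - 16)/(v + 7)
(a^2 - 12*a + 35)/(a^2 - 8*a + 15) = (a - 7)/(a - 3)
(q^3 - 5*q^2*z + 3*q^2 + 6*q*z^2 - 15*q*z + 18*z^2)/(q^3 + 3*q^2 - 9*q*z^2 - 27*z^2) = (q - 2*z)/(q + 3*z)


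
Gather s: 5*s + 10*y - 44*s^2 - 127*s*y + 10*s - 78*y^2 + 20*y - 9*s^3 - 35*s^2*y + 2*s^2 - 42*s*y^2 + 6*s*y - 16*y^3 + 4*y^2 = -9*s^3 + s^2*(-35*y - 42) + s*(-42*y^2 - 121*y + 15) - 16*y^3 - 74*y^2 + 30*y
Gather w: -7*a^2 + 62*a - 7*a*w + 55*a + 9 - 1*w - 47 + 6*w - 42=-7*a^2 + 117*a + w*(5 - 7*a) - 80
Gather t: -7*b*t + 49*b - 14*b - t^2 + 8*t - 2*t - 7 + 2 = 35*b - t^2 + t*(6 - 7*b) - 5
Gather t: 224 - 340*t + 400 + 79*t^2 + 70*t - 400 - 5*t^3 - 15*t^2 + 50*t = -5*t^3 + 64*t^2 - 220*t + 224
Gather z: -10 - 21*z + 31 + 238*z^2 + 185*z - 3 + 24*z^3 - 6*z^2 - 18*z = 24*z^3 + 232*z^2 + 146*z + 18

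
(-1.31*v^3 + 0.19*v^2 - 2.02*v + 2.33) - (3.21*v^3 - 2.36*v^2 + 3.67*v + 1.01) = -4.52*v^3 + 2.55*v^2 - 5.69*v + 1.32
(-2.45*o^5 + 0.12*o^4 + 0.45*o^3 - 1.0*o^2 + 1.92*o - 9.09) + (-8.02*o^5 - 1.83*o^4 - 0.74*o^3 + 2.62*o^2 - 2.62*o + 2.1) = -10.47*o^5 - 1.71*o^4 - 0.29*o^3 + 1.62*o^2 - 0.7*o - 6.99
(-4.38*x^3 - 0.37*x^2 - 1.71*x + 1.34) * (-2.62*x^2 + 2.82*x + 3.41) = 11.4756*x^5 - 11.3822*x^4 - 11.499*x^3 - 9.5947*x^2 - 2.0523*x + 4.5694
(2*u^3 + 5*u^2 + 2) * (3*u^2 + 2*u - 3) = 6*u^5 + 19*u^4 + 4*u^3 - 9*u^2 + 4*u - 6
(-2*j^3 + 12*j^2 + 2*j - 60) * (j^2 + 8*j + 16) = -2*j^5 - 4*j^4 + 66*j^3 + 148*j^2 - 448*j - 960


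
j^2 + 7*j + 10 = (j + 2)*(j + 5)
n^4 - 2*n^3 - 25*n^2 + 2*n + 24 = (n - 6)*(n - 1)*(n + 1)*(n + 4)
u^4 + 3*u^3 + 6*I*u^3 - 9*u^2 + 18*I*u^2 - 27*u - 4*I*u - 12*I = (u + 3)*(u + I)^2*(u + 4*I)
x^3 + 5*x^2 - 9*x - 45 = (x - 3)*(x + 3)*(x + 5)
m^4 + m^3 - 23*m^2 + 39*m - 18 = (m - 3)*(m - 1)^2*(m + 6)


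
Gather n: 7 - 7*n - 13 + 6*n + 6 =-n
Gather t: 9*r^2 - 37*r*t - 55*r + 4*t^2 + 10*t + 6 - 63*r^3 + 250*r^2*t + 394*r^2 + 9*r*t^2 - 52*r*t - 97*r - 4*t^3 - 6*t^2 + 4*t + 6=-63*r^3 + 403*r^2 - 152*r - 4*t^3 + t^2*(9*r - 2) + t*(250*r^2 - 89*r + 14) + 12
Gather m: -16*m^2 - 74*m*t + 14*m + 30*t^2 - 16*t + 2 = -16*m^2 + m*(14 - 74*t) + 30*t^2 - 16*t + 2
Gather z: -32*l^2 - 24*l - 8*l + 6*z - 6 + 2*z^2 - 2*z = -32*l^2 - 32*l + 2*z^2 + 4*z - 6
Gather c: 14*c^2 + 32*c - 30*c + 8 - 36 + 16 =14*c^2 + 2*c - 12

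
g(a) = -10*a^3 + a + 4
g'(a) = 1 - 30*a^2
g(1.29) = -16.18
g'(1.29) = -48.92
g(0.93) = -3.11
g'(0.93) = -24.95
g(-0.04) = 3.96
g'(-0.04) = 0.95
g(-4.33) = 811.50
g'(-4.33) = -561.47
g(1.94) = -67.07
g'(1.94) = -111.91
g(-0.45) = 4.46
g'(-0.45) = -5.08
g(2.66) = -181.55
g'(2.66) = -211.27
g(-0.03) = 3.97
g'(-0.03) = 0.97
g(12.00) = -17264.00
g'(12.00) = -4319.00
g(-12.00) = 17272.00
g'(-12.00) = -4319.00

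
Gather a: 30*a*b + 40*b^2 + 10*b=30*a*b + 40*b^2 + 10*b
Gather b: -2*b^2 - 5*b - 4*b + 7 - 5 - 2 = -2*b^2 - 9*b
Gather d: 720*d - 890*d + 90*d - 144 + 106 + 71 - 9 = 24 - 80*d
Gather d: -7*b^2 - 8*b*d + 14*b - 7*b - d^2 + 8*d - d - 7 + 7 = -7*b^2 + 7*b - d^2 + d*(7 - 8*b)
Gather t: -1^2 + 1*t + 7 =t + 6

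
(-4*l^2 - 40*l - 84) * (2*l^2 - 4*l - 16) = -8*l^4 - 64*l^3 + 56*l^2 + 976*l + 1344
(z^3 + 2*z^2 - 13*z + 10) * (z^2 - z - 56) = z^5 + z^4 - 71*z^3 - 89*z^2 + 718*z - 560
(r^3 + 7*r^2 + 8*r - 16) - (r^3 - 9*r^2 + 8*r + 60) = 16*r^2 - 76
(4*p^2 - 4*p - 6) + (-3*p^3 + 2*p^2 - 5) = -3*p^3 + 6*p^2 - 4*p - 11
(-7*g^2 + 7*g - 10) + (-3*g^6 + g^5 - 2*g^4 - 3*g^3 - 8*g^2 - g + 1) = -3*g^6 + g^5 - 2*g^4 - 3*g^3 - 15*g^2 + 6*g - 9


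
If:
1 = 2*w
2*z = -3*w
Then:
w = 1/2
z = -3/4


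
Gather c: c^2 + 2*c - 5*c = c^2 - 3*c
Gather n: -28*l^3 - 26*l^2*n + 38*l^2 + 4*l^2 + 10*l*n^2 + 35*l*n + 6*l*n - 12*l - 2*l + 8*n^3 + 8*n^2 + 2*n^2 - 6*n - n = -28*l^3 + 42*l^2 - 14*l + 8*n^3 + n^2*(10*l + 10) + n*(-26*l^2 + 41*l - 7)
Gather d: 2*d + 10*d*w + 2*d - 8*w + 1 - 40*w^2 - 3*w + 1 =d*(10*w + 4) - 40*w^2 - 11*w + 2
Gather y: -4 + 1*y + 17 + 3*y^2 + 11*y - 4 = 3*y^2 + 12*y + 9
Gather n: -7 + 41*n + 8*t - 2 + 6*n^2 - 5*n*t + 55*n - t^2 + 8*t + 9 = 6*n^2 + n*(96 - 5*t) - t^2 + 16*t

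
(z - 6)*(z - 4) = z^2 - 10*z + 24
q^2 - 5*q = q*(q - 5)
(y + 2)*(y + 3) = y^2 + 5*y + 6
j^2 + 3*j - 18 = (j - 3)*(j + 6)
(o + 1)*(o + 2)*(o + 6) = o^3 + 9*o^2 + 20*o + 12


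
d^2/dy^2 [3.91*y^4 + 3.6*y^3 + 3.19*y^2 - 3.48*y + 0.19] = 46.92*y^2 + 21.6*y + 6.38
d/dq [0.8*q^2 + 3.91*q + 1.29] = 1.6*q + 3.91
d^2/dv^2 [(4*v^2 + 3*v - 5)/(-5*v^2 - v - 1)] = 2*(-55*v^3 + 435*v^2 + 120*v - 21)/(125*v^6 + 75*v^5 + 90*v^4 + 31*v^3 + 18*v^2 + 3*v + 1)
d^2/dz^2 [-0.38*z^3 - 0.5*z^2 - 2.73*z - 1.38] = -2.28*z - 1.0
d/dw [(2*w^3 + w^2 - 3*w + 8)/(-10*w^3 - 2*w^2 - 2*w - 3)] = (6*w^4 - 68*w^3 + 214*w^2 + 26*w + 25)/(100*w^6 + 40*w^5 + 44*w^4 + 68*w^3 + 16*w^2 + 12*w + 9)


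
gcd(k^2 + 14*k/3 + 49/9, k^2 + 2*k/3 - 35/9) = k + 7/3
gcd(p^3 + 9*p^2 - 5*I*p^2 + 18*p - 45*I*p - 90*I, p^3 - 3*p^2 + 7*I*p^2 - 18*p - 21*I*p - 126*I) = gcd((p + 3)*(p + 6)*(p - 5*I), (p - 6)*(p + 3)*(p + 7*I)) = p + 3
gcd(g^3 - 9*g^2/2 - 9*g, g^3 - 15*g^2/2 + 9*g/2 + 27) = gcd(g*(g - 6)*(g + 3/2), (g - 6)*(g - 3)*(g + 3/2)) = g^2 - 9*g/2 - 9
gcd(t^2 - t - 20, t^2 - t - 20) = t^2 - t - 20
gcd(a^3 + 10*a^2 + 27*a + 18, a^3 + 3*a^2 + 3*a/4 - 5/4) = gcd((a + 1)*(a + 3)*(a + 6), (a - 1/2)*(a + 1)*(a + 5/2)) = a + 1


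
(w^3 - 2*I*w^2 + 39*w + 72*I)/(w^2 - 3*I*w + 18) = (w^2 - 5*I*w + 24)/(w - 6*I)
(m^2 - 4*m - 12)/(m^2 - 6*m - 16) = (m - 6)/(m - 8)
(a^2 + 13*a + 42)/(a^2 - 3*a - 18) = (a^2 + 13*a + 42)/(a^2 - 3*a - 18)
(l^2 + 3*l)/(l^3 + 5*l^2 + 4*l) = (l + 3)/(l^2 + 5*l + 4)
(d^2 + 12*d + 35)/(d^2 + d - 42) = (d + 5)/(d - 6)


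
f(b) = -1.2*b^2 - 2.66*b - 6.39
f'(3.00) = -9.86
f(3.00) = -25.17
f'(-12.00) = 26.14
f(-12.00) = -147.27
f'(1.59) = -6.48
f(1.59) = -13.65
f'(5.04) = -14.76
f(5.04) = -50.28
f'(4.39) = -13.20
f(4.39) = -41.19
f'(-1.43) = 0.77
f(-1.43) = -5.04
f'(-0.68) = -1.03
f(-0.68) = -5.14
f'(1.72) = -6.79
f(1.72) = -14.52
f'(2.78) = -9.33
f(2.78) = -23.06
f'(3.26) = -10.48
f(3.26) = -27.81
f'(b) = -2.4*b - 2.66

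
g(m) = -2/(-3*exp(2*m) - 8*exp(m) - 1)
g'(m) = -2*(6*exp(2*m) + 8*exp(m))/(-3*exp(2*m) - 8*exp(m) - 1)^2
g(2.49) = 0.00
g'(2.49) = -0.01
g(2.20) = 0.01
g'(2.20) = -0.01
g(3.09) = 0.00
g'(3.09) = -0.00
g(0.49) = 0.09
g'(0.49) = -0.12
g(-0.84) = 0.40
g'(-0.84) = -0.36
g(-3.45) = 1.59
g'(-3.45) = -0.33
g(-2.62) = 1.25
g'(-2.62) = -0.48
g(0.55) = 0.08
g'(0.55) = -0.11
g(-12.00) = 2.00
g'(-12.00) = 0.00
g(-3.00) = 1.42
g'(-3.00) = -0.42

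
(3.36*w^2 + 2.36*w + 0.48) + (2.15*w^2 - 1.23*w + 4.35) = 5.51*w^2 + 1.13*w + 4.83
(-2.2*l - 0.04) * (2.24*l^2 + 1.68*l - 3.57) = -4.928*l^3 - 3.7856*l^2 + 7.7868*l + 0.1428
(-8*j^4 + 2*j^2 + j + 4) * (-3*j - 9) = 24*j^5 + 72*j^4 - 6*j^3 - 21*j^2 - 21*j - 36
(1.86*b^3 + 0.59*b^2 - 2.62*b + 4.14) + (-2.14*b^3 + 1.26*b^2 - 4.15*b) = -0.28*b^3 + 1.85*b^2 - 6.77*b + 4.14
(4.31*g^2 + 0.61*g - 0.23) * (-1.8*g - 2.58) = -7.758*g^3 - 12.2178*g^2 - 1.1598*g + 0.5934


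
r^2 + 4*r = r*(r + 4)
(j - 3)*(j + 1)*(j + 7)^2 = j^4 + 12*j^3 + 18*j^2 - 140*j - 147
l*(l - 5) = l^2 - 5*l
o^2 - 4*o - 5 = (o - 5)*(o + 1)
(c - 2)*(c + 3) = c^2 + c - 6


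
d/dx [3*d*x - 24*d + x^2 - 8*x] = 3*d + 2*x - 8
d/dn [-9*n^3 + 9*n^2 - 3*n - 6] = -27*n^2 + 18*n - 3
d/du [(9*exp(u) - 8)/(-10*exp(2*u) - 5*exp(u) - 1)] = (90*exp(2*u) - 160*exp(u) - 49)*exp(u)/(100*exp(4*u) + 100*exp(3*u) + 45*exp(2*u) + 10*exp(u) + 1)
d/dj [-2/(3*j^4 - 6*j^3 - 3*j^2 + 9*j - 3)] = 2*(4*j^3 - 6*j^2 - 2*j + 3)/(3*(-j^4 + 2*j^3 + j^2 - 3*j + 1)^2)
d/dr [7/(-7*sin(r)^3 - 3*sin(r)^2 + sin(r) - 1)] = 7*(21*sin(r)^2 + 6*sin(r) - 1)*cos(r)/(7*sin(r)^3 + 3*sin(r)^2 - sin(r) + 1)^2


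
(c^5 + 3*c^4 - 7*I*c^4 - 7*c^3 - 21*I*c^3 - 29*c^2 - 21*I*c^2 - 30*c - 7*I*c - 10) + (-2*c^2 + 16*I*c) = c^5 + 3*c^4 - 7*I*c^4 - 7*c^3 - 21*I*c^3 - 31*c^2 - 21*I*c^2 - 30*c + 9*I*c - 10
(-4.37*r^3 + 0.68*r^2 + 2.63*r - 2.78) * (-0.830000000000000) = 3.6271*r^3 - 0.5644*r^2 - 2.1829*r + 2.3074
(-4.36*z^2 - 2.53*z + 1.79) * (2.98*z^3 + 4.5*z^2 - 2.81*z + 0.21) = -12.9928*z^5 - 27.1594*z^4 + 6.2008*z^3 + 14.2487*z^2 - 5.5612*z + 0.3759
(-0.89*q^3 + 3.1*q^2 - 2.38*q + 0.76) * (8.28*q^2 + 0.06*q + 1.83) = -7.3692*q^5 + 25.6146*q^4 - 21.1491*q^3 + 11.823*q^2 - 4.3098*q + 1.3908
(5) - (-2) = 7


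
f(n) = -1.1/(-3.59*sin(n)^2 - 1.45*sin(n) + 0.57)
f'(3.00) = 31.06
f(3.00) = -3.74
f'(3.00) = 31.06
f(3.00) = -3.74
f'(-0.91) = 10.42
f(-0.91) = 2.10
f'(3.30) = 0.69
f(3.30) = -1.55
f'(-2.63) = -11.26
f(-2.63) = -2.62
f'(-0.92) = 9.43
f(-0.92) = 2.00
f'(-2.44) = -25043.59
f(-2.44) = -106.43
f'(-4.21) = 0.34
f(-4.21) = 0.32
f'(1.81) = 0.12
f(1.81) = 0.26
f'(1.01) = -0.42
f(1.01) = 0.34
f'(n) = -1.1*(7.18*sin(n)*cos(n) + 1.45*cos(n))/(-3.59*sin(n)^2 - 1.45*sin(n) + 0.57)^2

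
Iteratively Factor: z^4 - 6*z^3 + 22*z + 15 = (z + 1)*(z^3 - 7*z^2 + 7*z + 15) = (z + 1)^2*(z^2 - 8*z + 15) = (z - 3)*(z + 1)^2*(z - 5)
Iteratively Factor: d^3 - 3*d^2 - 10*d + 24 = (d - 4)*(d^2 + d - 6) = (d - 4)*(d - 2)*(d + 3)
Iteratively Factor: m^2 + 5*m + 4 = (m + 1)*(m + 4)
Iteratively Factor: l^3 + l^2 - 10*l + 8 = (l + 4)*(l^2 - 3*l + 2) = (l - 2)*(l + 4)*(l - 1)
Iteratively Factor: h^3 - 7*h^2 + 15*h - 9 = (h - 3)*(h^2 - 4*h + 3) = (h - 3)^2*(h - 1)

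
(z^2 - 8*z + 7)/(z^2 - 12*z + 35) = (z - 1)/(z - 5)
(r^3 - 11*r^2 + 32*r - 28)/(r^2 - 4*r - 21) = (r^2 - 4*r + 4)/(r + 3)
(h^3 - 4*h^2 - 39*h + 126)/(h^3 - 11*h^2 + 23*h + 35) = (h^2 + 3*h - 18)/(h^2 - 4*h - 5)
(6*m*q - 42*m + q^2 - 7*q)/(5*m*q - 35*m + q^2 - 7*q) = (6*m + q)/(5*m + q)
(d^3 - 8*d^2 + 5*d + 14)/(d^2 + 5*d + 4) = (d^2 - 9*d + 14)/(d + 4)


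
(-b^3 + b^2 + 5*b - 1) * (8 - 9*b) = 9*b^4 - 17*b^3 - 37*b^2 + 49*b - 8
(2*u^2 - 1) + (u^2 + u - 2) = 3*u^2 + u - 3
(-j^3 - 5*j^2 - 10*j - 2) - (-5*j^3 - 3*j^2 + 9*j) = 4*j^3 - 2*j^2 - 19*j - 2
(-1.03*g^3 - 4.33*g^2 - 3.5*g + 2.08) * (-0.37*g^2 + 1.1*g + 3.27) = 0.3811*g^5 + 0.4691*g^4 - 6.8361*g^3 - 18.7787*g^2 - 9.157*g + 6.8016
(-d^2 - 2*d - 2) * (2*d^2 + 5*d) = -2*d^4 - 9*d^3 - 14*d^2 - 10*d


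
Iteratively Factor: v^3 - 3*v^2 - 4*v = (v + 1)*(v^2 - 4*v) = (v - 4)*(v + 1)*(v)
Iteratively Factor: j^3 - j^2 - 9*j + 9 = (j + 3)*(j^2 - 4*j + 3) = (j - 1)*(j + 3)*(j - 3)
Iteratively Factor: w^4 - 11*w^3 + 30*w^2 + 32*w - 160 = (w + 2)*(w^3 - 13*w^2 + 56*w - 80) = (w - 4)*(w + 2)*(w^2 - 9*w + 20) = (w - 4)^2*(w + 2)*(w - 5)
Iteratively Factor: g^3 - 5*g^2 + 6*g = (g - 3)*(g^2 - 2*g) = g*(g - 3)*(g - 2)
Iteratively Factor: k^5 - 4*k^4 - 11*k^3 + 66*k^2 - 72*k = (k - 2)*(k^4 - 2*k^3 - 15*k^2 + 36*k) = (k - 3)*(k - 2)*(k^3 + k^2 - 12*k) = (k - 3)*(k - 2)*(k + 4)*(k^2 - 3*k) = k*(k - 3)*(k - 2)*(k + 4)*(k - 3)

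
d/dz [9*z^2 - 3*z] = 18*z - 3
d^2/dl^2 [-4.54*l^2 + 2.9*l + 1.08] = -9.08000000000000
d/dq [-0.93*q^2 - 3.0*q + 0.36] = -1.86*q - 3.0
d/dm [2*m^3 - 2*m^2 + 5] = 2*m*(3*m - 2)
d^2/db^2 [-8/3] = 0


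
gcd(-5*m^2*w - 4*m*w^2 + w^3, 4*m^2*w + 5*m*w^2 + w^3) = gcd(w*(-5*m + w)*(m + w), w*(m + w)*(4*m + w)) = m*w + w^2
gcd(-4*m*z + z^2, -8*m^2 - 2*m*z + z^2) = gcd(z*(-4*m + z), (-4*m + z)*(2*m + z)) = -4*m + z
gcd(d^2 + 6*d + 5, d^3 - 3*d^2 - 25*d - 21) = d + 1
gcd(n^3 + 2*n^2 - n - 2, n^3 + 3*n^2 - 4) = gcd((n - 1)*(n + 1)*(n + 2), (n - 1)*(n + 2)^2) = n^2 + n - 2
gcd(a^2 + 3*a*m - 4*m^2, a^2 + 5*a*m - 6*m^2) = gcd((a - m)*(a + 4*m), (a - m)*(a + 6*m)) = a - m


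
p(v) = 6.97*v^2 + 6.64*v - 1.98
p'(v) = 13.94*v + 6.64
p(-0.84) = -2.64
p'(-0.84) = -5.07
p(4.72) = 184.64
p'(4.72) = 72.44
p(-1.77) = 8.10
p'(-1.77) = -18.03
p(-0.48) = -3.56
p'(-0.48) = -0.05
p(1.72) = 30.06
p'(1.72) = 30.62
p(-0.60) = -3.45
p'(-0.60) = -1.72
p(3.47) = 104.99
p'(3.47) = 55.01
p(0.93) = 10.22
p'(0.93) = 19.60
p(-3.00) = 40.83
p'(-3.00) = -35.18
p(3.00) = 80.67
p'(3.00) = 48.46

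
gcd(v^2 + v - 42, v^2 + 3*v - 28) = v + 7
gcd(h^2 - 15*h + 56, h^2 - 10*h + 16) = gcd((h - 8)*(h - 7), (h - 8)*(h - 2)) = h - 8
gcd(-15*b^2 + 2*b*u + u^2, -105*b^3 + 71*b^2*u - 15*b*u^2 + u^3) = -3*b + u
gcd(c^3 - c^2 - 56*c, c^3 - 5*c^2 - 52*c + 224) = c^2 - c - 56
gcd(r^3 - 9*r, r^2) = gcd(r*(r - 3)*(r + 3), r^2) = r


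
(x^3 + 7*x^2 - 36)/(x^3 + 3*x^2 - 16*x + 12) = (x + 3)/(x - 1)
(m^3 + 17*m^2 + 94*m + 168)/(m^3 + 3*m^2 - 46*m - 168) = (m + 7)/(m - 7)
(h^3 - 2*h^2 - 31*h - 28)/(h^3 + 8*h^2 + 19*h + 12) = (h - 7)/(h + 3)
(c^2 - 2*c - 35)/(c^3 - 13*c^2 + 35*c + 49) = (c + 5)/(c^2 - 6*c - 7)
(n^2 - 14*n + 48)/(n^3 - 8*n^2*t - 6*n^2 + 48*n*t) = (8 - n)/(n*(-n + 8*t))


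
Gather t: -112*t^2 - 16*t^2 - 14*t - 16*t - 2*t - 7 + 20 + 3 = -128*t^2 - 32*t + 16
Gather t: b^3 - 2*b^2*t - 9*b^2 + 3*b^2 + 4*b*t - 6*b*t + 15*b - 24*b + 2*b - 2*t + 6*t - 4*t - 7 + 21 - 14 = b^3 - 6*b^2 - 7*b + t*(-2*b^2 - 2*b)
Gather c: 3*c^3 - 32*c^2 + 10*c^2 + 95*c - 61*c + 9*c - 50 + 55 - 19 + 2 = 3*c^3 - 22*c^2 + 43*c - 12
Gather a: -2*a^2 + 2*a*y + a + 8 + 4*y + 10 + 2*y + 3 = -2*a^2 + a*(2*y + 1) + 6*y + 21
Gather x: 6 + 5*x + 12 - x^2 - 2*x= -x^2 + 3*x + 18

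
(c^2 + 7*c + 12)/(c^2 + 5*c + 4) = (c + 3)/(c + 1)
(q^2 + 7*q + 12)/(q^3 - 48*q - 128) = (q + 3)/(q^2 - 4*q - 32)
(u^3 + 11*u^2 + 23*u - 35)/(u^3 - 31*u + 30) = (u^2 + 12*u + 35)/(u^2 + u - 30)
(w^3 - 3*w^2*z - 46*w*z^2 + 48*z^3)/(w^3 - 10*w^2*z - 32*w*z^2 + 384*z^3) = (-w + z)/(-w + 8*z)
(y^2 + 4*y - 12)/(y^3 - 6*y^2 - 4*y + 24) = (y + 6)/(y^2 - 4*y - 12)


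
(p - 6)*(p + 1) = p^2 - 5*p - 6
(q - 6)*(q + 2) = q^2 - 4*q - 12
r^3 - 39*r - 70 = (r - 7)*(r + 2)*(r + 5)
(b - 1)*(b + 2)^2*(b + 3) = b^4 + 6*b^3 + 9*b^2 - 4*b - 12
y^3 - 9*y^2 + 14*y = y*(y - 7)*(y - 2)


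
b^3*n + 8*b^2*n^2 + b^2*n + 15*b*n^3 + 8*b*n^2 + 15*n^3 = (b + 3*n)*(b + 5*n)*(b*n + n)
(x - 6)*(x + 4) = x^2 - 2*x - 24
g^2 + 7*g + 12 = (g + 3)*(g + 4)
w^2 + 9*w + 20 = (w + 4)*(w + 5)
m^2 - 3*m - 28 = (m - 7)*(m + 4)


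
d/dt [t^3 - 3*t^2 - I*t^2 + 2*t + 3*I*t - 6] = 3*t^2 - 6*t - 2*I*t + 2 + 3*I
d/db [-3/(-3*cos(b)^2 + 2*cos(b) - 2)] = 6*(3*cos(b) - 1)*sin(b)/(3*cos(b)^2 - 2*cos(b) + 2)^2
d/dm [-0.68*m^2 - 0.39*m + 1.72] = -1.36*m - 0.39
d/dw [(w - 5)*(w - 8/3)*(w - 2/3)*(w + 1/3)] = 4*w^3 - 24*w^2 + 94*w/3 - 74/27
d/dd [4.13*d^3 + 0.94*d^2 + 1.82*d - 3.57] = 12.39*d^2 + 1.88*d + 1.82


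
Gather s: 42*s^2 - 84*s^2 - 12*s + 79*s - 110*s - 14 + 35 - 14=-42*s^2 - 43*s + 7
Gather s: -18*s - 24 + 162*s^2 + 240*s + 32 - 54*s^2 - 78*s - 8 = 108*s^2 + 144*s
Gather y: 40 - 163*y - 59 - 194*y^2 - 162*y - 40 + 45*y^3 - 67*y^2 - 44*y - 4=45*y^3 - 261*y^2 - 369*y - 63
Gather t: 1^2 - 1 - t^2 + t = -t^2 + t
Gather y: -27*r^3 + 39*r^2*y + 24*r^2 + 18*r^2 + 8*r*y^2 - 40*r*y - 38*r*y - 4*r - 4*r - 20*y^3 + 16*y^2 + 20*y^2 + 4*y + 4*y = -27*r^3 + 42*r^2 - 8*r - 20*y^3 + y^2*(8*r + 36) + y*(39*r^2 - 78*r + 8)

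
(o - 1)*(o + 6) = o^2 + 5*o - 6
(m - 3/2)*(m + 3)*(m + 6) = m^3 + 15*m^2/2 + 9*m/2 - 27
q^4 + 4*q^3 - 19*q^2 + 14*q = q*(q - 2)*(q - 1)*(q + 7)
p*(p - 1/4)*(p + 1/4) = p^3 - p/16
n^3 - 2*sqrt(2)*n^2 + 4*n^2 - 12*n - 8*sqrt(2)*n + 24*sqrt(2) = (n - 2)*(n + 6)*(n - 2*sqrt(2))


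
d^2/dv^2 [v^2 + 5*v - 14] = 2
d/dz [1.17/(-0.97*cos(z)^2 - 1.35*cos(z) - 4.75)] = -(2.2698*cos(z) + 1.5795)*sin(z)/(0.97*cos(z)^2 + 1.35*cos(z) + 4.75)^2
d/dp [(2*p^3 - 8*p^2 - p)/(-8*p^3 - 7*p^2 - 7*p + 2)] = (-78*p^4 - 44*p^3 + 61*p^2 - 32*p - 2)/(64*p^6 + 112*p^5 + 161*p^4 + 66*p^3 + 21*p^2 - 28*p + 4)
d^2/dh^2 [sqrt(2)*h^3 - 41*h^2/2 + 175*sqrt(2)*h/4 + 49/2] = 6*sqrt(2)*h - 41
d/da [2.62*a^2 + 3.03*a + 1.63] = 5.24*a + 3.03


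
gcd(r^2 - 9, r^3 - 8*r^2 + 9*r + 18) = r - 3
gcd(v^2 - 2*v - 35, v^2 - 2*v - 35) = v^2 - 2*v - 35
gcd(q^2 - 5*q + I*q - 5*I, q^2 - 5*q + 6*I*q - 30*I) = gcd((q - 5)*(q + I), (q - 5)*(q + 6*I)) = q - 5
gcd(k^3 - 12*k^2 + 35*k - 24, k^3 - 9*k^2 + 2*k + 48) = k^2 - 11*k + 24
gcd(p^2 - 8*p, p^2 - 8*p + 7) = 1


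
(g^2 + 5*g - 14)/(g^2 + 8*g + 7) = (g - 2)/(g + 1)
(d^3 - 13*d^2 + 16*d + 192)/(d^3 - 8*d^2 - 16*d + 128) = (d^2 - 5*d - 24)/(d^2 - 16)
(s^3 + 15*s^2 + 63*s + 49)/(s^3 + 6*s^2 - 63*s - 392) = (s + 1)/(s - 8)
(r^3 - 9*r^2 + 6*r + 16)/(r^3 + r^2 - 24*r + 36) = (r^2 - 7*r - 8)/(r^2 + 3*r - 18)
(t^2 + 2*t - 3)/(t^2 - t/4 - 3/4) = 4*(t + 3)/(4*t + 3)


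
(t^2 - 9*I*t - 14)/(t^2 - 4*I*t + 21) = (t - 2*I)/(t + 3*I)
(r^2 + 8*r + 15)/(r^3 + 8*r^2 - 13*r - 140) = (r + 3)/(r^2 + 3*r - 28)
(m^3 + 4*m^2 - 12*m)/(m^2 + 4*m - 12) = m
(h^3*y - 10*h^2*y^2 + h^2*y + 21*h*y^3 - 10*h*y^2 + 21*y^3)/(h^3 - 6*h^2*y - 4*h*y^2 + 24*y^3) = y*(h^3 - 10*h^2*y + h^2 + 21*h*y^2 - 10*h*y + 21*y^2)/(h^3 - 6*h^2*y - 4*h*y^2 + 24*y^3)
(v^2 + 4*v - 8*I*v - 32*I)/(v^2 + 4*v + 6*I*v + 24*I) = (v - 8*I)/(v + 6*I)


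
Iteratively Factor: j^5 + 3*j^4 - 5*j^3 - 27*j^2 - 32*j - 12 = (j - 3)*(j^4 + 6*j^3 + 13*j^2 + 12*j + 4) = (j - 3)*(j + 1)*(j^3 + 5*j^2 + 8*j + 4) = (j - 3)*(j + 1)*(j + 2)*(j^2 + 3*j + 2) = (j - 3)*(j + 1)^2*(j + 2)*(j + 2)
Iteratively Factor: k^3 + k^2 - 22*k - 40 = (k + 4)*(k^2 - 3*k - 10) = (k - 5)*(k + 4)*(k + 2)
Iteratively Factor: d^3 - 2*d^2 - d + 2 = (d - 2)*(d^2 - 1) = (d - 2)*(d + 1)*(d - 1)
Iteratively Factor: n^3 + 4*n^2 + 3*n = (n + 3)*(n^2 + n) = (n + 1)*(n + 3)*(n)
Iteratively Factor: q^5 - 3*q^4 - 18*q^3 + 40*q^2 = (q - 2)*(q^4 - q^3 - 20*q^2) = (q - 5)*(q - 2)*(q^3 + 4*q^2) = q*(q - 5)*(q - 2)*(q^2 + 4*q) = q^2*(q - 5)*(q - 2)*(q + 4)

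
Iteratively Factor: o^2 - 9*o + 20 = (o - 5)*(o - 4)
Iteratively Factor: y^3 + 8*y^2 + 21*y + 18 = (y + 3)*(y^2 + 5*y + 6) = (y + 3)^2*(y + 2)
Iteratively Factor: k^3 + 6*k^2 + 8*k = (k + 2)*(k^2 + 4*k) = k*(k + 2)*(k + 4)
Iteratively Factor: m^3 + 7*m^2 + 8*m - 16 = (m + 4)*(m^2 + 3*m - 4) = (m - 1)*(m + 4)*(m + 4)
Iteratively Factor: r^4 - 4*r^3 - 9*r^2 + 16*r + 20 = (r - 5)*(r^3 + r^2 - 4*r - 4) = (r - 5)*(r + 1)*(r^2 - 4) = (r - 5)*(r + 1)*(r + 2)*(r - 2)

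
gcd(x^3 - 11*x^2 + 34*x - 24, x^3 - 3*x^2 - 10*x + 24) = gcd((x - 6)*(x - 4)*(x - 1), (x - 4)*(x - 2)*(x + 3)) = x - 4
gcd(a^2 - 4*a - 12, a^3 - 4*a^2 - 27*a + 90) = a - 6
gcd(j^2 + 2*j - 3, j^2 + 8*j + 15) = j + 3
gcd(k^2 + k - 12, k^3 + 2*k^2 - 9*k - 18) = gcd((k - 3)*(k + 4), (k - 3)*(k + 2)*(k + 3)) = k - 3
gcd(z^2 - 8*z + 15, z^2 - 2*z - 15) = z - 5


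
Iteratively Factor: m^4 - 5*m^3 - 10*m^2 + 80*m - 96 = (m + 4)*(m^3 - 9*m^2 + 26*m - 24) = (m - 4)*(m + 4)*(m^2 - 5*m + 6) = (m - 4)*(m - 2)*(m + 4)*(m - 3)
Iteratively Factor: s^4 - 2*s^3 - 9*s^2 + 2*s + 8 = (s + 2)*(s^3 - 4*s^2 - s + 4) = (s + 1)*(s + 2)*(s^2 - 5*s + 4) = (s - 4)*(s + 1)*(s + 2)*(s - 1)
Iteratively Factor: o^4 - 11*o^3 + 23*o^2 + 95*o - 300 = (o + 3)*(o^3 - 14*o^2 + 65*o - 100) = (o - 5)*(o + 3)*(o^2 - 9*o + 20) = (o - 5)*(o - 4)*(o + 3)*(o - 5)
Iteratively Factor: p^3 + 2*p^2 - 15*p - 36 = (p + 3)*(p^2 - p - 12) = (p + 3)^2*(p - 4)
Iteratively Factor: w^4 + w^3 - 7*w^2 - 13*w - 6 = (w + 1)*(w^3 - 7*w - 6) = (w + 1)^2*(w^2 - w - 6) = (w - 3)*(w + 1)^2*(w + 2)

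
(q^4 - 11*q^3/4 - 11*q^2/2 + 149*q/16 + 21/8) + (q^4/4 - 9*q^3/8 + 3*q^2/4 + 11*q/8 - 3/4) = 5*q^4/4 - 31*q^3/8 - 19*q^2/4 + 171*q/16 + 15/8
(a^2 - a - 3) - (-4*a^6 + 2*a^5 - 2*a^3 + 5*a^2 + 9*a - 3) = 4*a^6 - 2*a^5 + 2*a^3 - 4*a^2 - 10*a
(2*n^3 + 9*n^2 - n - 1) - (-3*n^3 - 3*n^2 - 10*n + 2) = 5*n^3 + 12*n^2 + 9*n - 3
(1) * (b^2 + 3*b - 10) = b^2 + 3*b - 10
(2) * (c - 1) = 2*c - 2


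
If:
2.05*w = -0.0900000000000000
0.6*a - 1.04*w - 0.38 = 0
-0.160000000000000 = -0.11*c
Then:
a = 0.56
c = 1.45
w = -0.04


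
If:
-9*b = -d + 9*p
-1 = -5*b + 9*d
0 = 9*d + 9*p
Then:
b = -10/31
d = -9/31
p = 9/31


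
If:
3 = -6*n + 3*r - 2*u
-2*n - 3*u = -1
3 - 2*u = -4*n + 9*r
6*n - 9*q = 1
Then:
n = -1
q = -7/9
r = -1/3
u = 1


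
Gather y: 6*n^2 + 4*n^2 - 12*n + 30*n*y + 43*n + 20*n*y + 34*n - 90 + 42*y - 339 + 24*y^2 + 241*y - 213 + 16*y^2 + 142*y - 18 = 10*n^2 + 65*n + 40*y^2 + y*(50*n + 425) - 660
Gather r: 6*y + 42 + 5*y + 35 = 11*y + 77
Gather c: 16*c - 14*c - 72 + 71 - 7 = 2*c - 8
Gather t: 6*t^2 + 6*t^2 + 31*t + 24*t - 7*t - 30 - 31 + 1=12*t^2 + 48*t - 60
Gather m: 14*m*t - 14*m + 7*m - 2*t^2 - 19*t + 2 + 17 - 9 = m*(14*t - 7) - 2*t^2 - 19*t + 10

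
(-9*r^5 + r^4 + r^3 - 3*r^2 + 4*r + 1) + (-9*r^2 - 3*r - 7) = -9*r^5 + r^4 + r^3 - 12*r^2 + r - 6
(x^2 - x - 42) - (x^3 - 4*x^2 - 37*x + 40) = -x^3 + 5*x^2 + 36*x - 82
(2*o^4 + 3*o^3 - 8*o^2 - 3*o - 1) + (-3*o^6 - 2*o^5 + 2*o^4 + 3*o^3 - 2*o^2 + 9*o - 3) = -3*o^6 - 2*o^5 + 4*o^4 + 6*o^3 - 10*o^2 + 6*o - 4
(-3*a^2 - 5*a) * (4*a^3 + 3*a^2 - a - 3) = -12*a^5 - 29*a^4 - 12*a^3 + 14*a^2 + 15*a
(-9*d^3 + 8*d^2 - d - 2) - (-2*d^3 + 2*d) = -7*d^3 + 8*d^2 - 3*d - 2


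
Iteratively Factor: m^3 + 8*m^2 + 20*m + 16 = (m + 2)*(m^2 + 6*m + 8) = (m + 2)*(m + 4)*(m + 2)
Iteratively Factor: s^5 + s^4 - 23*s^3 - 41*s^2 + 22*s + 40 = (s - 1)*(s^4 + 2*s^3 - 21*s^2 - 62*s - 40) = (s - 1)*(s + 2)*(s^3 - 21*s - 20) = (s - 1)*(s + 1)*(s + 2)*(s^2 - s - 20) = (s - 1)*(s + 1)*(s + 2)*(s + 4)*(s - 5)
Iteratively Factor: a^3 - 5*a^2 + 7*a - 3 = (a - 1)*(a^2 - 4*a + 3) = (a - 1)^2*(a - 3)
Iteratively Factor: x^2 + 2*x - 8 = (x - 2)*(x + 4)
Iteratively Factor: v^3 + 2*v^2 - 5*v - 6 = (v + 3)*(v^2 - v - 2) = (v - 2)*(v + 3)*(v + 1)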